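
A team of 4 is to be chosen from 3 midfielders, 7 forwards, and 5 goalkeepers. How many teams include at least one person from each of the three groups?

With no constraint there are C(15,4) = 1365 possible selections.
Subtract selections that omit an entire group: no midfielders → C(12,4) = 495; no forwards → C(8,4) = 70; no goalkeepers → C(10,4) = 210.
Add back selections omitting two groups (i.e. drawn from a single group): C(3,4) + C(7,4) + C(5,4) = 40.
By inclusion–exclusion: 1365 − 775 + 40 = 630.

630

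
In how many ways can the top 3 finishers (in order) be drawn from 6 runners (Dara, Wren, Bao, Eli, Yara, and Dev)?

120

There are 6 choices for 1st place, 5 for 2nd, and 4 for 3rd.
That gives 6 × 5 × 4 = 120.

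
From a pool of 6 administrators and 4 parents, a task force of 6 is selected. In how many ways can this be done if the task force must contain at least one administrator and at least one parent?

With no constraint there are C(10,6) = 210 possible selections.
Subtract selections that omit an entire group: no administrators → C(4,6) = 0; no parents → C(6,6) = 1.
Both groups omitted at once is impossible, so 210 − 1 = 209.

209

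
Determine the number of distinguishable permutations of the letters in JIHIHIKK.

1680

JIHIHIKK has 8 letters with H appearing twice, I appearing 3 times, and K appearing twice.
So there are 8! / (3!·2!·2!) = 1680 distinguishable arrangements.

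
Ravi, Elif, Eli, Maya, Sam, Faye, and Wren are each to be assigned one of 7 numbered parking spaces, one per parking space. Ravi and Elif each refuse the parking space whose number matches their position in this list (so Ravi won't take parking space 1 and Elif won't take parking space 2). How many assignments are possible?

Let Aᵢ (for i ∈ {1, 2}) be the placements that put person i in their forbidden parking space. Any j of these fix j positions, leaving (7−j)! ways to fill the rest, and there are C(2,j) ways to pick which j.
By inclusion–exclusion, the number of valid placements is Σ_{j=0}^{2} (−1)^j C(2,j)·(7−j)!.
Computing: 5040 − 1440 + 120 = 3720.

3720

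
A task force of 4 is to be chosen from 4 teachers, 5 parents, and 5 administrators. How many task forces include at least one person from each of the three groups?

Total 4-person selections from all 14: C(14,4) = 1001.
Subtract selections that omit an entire group: no teachers → C(10,4) = 210; no parents → C(9,4) = 126; no administrators → C(9,4) = 126.
Add back selections omitting two groups (i.e. drawn from a single group): C(4,4) + C(5,4) + C(5,4) = 11.
By inclusion–exclusion: 1001 − 462 + 11 = 550.

550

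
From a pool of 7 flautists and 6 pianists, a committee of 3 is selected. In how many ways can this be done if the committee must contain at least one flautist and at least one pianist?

With no constraint there are C(13,3) = 286 possible selections.
Subtract selections that omit an entire group: no flautists → C(6,3) = 20; no pianists → C(7,3) = 35.
Both groups omitted at once is impossible, so 286 − 55 = 231.

231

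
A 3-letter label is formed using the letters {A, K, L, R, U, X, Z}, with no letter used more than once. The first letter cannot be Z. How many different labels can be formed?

The first letter has 7−1 = 6 choices (anything except Z).
The remaining 2 letters are filled from the other 6 symbols without repetition: 6 × 5 = 30.
Total: 6 × 30 = 180.

180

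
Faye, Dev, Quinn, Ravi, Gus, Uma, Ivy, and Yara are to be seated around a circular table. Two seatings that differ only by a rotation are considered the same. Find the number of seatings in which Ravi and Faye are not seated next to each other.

3600

Without the restriction there are (7)! = 5040 seatings.
Seatings with Ravi beside Faye: treat them as a block with 2 internal orders, giving 2 × (6)! = 1440.
Subtracting, 5040 − 1440 = 3600.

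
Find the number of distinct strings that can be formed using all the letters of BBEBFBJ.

Letter multiplicities in BBEBFBJ: B×4, E×1, F×1, J×1.
The number of distinct arrangements is 7!/(4!) = 5040/24 = 210.

210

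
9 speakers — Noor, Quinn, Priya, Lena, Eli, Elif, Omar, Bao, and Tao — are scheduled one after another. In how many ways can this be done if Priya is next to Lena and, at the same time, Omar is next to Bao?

Treat {Priya,Lena} as one block (2 orders) and {Omar,Bao} as another (2 orders).
That leaves 7 units to arrange: 2 × 2 × 7! = 4 × 5040 = 20160.

20160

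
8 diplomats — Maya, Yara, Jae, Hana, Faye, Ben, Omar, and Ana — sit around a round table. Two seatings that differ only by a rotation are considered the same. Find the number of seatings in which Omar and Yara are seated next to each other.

Glue Omar and Yara into a block (2 internal orders). Seating 7 units around a circle gives (6)! arrangements.
So 2 × (6)! = 2 × 720 = 1440.

1440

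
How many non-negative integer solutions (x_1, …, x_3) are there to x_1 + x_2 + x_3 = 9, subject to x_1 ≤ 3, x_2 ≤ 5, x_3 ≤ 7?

By stars and bars, unrestricted non-negative solutions to x_1+…+x_3 = 9 number C(9+2,2) = 55.
Subtract solutions that violate a single cap (substitute x_i' = x_i − (cap_i+1)): x_1 ≥ 4 gives C(7,2) = 21; x_2 ≥ 6 gives C(5,2) = 10; x_3 ≥ 8 gives C(3,2) = 3. Together 34.
No two caps can be exceeded simultaneously, so the pair terms are all 0.
By inclusion–exclusion the count is 55 − 34 + 0 = 21.

21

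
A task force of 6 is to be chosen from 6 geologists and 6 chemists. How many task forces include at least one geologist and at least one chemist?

922

Total 6-person selections from all 12: C(12,6) = 924.
Subtract selections that omit an entire group: no geologists → C(6,6) = 1; no chemists → C(6,6) = 1.
Both groups omitted at once is impossible, so 924 − 2 = 922.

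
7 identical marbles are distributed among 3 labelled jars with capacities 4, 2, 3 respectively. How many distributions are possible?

Ignoring the caps, the number of non-negative solutions to x_1+…+x_3 = 7 is C(9,2) = 36.
Subtract solutions that violate a single cap (substitute x_i' = x_i − (cap_i+1)): x_1 ≥ 5 gives C(4,2) = 6; x_2 ≥ 3 gives C(6,2) = 15; x_3 ≥ 4 gives C(5,2) = 10. Together 31.
Add back pairs where two caps are both exceeded: 0 + 0 + 1 = 1.
By inclusion–exclusion the count is 36 − 31 + 1 = 6.

6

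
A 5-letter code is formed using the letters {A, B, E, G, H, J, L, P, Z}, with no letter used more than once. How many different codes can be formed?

With no repetition, fill the 5 letters in order: 9 choices, then 8, down to 5.
That product is 9 × 8 × 7 × 6 × 5 = 15120.

15120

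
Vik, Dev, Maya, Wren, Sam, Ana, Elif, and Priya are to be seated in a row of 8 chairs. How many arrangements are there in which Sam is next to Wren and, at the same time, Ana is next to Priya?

2880

Treat {Sam,Wren} as one block (2 orders) and {Ana,Priya} as another (2 orders).
That leaves 6 units to arrange: 2 × 2 × 6! = 4 × 720 = 2880.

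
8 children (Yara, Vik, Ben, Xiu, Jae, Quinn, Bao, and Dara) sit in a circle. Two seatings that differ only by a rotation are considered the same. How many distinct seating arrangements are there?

Around a circle, 8 distinct people have 8!/8 = (7)! = 5040 rotationally distinct seatings.

5040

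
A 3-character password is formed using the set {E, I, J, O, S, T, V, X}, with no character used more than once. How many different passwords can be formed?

With no repetition, fill the 3 characters in order: 8 choices, then 7, down to 6.
That product is 8 × 7 × 6 = 336.

336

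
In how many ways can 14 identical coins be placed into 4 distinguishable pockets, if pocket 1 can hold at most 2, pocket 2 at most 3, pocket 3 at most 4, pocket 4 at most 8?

Without the upper bounds there are C(17,3) = 680 ways to split 14 among 4 pockets.
Subtract solutions that violate a single cap (substitute x_i' = x_i − (cap_i+1)): x_1 ≥ 3 gives C(14,3) = 364; x_2 ≥ 4 gives C(13,3) = 286; x_3 ≥ 5 gives C(12,3) = 220; x_4 ≥ 9 gives C(8,3) = 56. Together 926.
Add back pairs where two caps are both exceeded: 120 + 84 + 10 + 56 + 4 + 1 = 275.
Subtract triples: 10 + 0 + 0 + 0 = 10.
By inclusion–exclusion the count is 680 − 926 + 275 − 10 = 19.

19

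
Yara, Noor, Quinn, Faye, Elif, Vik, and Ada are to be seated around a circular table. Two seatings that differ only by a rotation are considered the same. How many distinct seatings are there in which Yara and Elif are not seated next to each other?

480

All circular seatings of 7 people number (6)! = 720.
Seatings with Yara beside Elif: treat them as a block with 2 internal orders, giving 2 × (5)! = 240.
Subtracting, 720 − 240 = 480.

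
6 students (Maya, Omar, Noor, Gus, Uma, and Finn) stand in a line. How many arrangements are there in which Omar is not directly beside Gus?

480

There are 6! = 720 arrangements in all. If Omar and Gus are adjacent, merging them into one block gives 2·(5)! = 240 arrangements.
Complementary counting: 720 − 240 = 480.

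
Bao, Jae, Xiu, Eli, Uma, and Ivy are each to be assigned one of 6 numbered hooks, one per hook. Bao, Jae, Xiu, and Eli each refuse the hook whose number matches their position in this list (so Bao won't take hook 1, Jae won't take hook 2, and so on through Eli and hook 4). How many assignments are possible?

Let Aᵢ (for 1 ≤ i ≤ 4) be the placements that put person i in their forbidden hook. Any j of these fix j positions, leaving (6−j)! ways to fill the rest, and there are C(4,j) ways to pick which j.
By inclusion–exclusion, the number of valid placements is Σ_{j=0}^{4} (−1)^j C(4,j)·(6−j)!.
Computing: 720 − 480 + 144 − 24 + 2 = 362.

362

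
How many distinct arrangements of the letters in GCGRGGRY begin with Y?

With the first slot taken by Y, it remains to arrange the other 7 letters (GCGRGGR).
Those 7 letters have G appearing 4 times and R appearing twice, giving (7)!/(4!·2!) = 105.

105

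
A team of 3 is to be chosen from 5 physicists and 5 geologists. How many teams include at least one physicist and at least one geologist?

100

Total 3-person selections from all 10: C(10,3) = 120.
Subtract selections that omit an entire group: no physicists → C(5,3) = 10; no geologists → C(5,3) = 10.
Both groups omitted at once is impossible, so 120 − 20 = 100.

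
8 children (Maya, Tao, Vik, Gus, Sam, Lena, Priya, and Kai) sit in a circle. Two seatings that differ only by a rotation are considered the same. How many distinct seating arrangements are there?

Fix one person's seat to break rotational symmetry; the remaining 7 people can be arranged in (7)! = 5040 ways.

5040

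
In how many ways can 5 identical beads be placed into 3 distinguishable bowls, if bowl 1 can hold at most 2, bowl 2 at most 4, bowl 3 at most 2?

Ignoring the caps, the number of non-negative solutions to x_1+…+x_3 = 5 is C(7,2) = 21.
Subtract solutions that violate a single cap (substitute x_i' = x_i − (cap_i+1)): x_1 ≥ 3 gives C(4,2) = 6; x_2 ≥ 5 gives C(2,2) = 1; x_3 ≥ 3 gives C(4,2) = 6. Together 13.
No two caps can be exceeded simultaneously, so the pair terms are all 0.
By inclusion–exclusion the count is 21 − 13 + 0 = 8.

8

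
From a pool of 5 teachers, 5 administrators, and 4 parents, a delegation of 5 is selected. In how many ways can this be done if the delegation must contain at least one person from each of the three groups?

With no constraint there are C(14,5) = 2002 possible selections.
Subtract selections that omit an entire group: no teachers → C(9,5) = 126; no administrators → C(9,5) = 126; no parents → C(10,5) = 252.
Add back selections omitting two groups (i.e. drawn from a single group): C(5,5) + C(5,5) + C(4,5) = 2.
By inclusion–exclusion: 2002 − 504 + 2 = 1500.

1500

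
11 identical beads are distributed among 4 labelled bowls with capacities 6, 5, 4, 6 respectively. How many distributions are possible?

155

Ignoring the caps, the number of non-negative solutions to x_1+…+x_4 = 11 is C(14,3) = 364.
Subtract solutions that violate a single cap (substitute x_i' = x_i − (cap_i+1)): x_1 ≥ 7 gives C(7,3) = 35; x_2 ≥ 6 gives C(8,3) = 56; x_3 ≥ 5 gives C(9,3) = 84; x_4 ≥ 7 gives C(7,3) = 35. Together 210.
Add back pairs where two caps are both exceeded: 0 + 0 + 0 + 1 + 0 + 0 = 1.
By inclusion–exclusion the count is 364 − 210 + 1 = 155.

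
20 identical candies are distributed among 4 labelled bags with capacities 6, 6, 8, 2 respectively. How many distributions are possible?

10

Without the upper bounds there are C(23,3) = 1771 ways to split 20 among 4 bags.
Subtract solutions that violate a single cap (substitute x_i' = x_i − (cap_i+1)): x_1 ≥ 7 gives C(16,3) = 560; x_2 ≥ 7 gives C(16,3) = 560; x_3 ≥ 9 gives C(14,3) = 364; x_4 ≥ 3 gives C(20,3) = 1140. Together 2624.
Add back pairs where two caps are both exceeded: 84 + 35 + 286 + 35 + 286 + 165 = 891.
Subtract triples: 0 + 20 + 4 + 4 = 28.
By inclusion–exclusion the count is 1771 − 2624 + 891 − 28 = 10.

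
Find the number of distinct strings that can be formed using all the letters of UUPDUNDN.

UUPDUNDN has 8 letters with D appearing twice, N appearing twice, and U appearing 3 times.
Dividing 8! = 40320 by 3!·2!·2! = 24 for the repeated letters gives 1680.

1680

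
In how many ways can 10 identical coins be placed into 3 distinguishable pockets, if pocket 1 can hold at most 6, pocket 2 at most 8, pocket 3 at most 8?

50

Without the upper bounds there are C(12,2) = 66 ways to split 10 among 3 pockets.
Subtract solutions that violate a single cap (substitute x_i' = x_i − (cap_i+1)): x_1 ≥ 7 gives C(5,2) = 10; x_2 ≥ 9 gives C(3,2) = 3; x_3 ≥ 9 gives C(3,2) = 3. Together 16.
No two caps can be exceeded simultaneously, so the pair terms are all 0.
By inclusion–exclusion the count is 66 − 16 + 0 = 50.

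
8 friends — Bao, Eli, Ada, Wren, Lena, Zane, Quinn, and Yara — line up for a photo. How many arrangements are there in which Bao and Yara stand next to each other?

10080

Glue Bao and Yara into one block (2 internal orders), leaving 7 units to arrange in a row.
So the count is 2·(7)! = 10080.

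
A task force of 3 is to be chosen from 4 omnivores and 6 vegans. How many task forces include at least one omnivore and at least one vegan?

96

Total 3-person selections from all 10: C(10,3) = 120.
Subtract selections that omit an entire group: no omnivores → C(6,3) = 20; no vegans → C(4,3) = 4.
Both groups omitted at once is impossible, so 120 − 24 = 96.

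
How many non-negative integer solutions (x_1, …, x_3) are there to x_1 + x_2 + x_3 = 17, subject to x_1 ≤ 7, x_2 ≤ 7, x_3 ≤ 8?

21

By stars and bars, unrestricted non-negative solutions to x_1+…+x_3 = 17 number C(17+2,2) = 171.
Subtract solutions that violate a single cap (substitute x_i' = x_i − (cap_i+1)): x_1 ≥ 8 gives C(11,2) = 55; x_2 ≥ 8 gives C(11,2) = 55; x_3 ≥ 9 gives C(10,2) = 45. Together 155.
Add back pairs where two caps are both exceeded: 3 + 1 + 1 = 5.
By inclusion–exclusion the count is 171 − 155 + 5 = 21.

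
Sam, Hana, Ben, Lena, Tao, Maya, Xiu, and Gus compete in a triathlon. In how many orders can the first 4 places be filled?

There are 8 choices for 1st place, 7 for 2nd, and so on down to 5 for position 4.
That gives 8 × 7 × 6 × 5 = 1680.

1680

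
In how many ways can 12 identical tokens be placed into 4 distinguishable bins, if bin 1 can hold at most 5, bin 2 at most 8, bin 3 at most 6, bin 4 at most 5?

212

Ignoring the caps, the number of non-negative solutions to x_1+…+x_4 = 12 is C(15,3) = 455.
Subtract solutions that violate a single cap (substitute x_i' = x_i − (cap_i+1)): x_1 ≥ 6 gives C(9,3) = 84; x_2 ≥ 9 gives C(6,3) = 20; x_3 ≥ 7 gives C(8,3) = 56; x_4 ≥ 6 gives C(9,3) = 84. Together 244.
Add back pairs where two caps are both exceeded: 0 + 0 + 1 + 0 + 0 + 0 = 1.
By inclusion–exclusion the count is 455 − 244 + 1 = 212.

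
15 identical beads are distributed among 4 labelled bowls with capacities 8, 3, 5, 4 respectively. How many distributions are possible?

51

Without the upper bounds there are C(18,3) = 816 ways to split 15 among 4 bowls.
Subtract solutions that violate a single cap (substitute x_i' = x_i − (cap_i+1)): x_1 ≥ 9 gives C(9,3) = 84; x_2 ≥ 4 gives C(14,3) = 364; x_3 ≥ 6 gives C(12,3) = 220; x_4 ≥ 5 gives C(13,3) = 286. Together 954.
Add back pairs where two caps are both exceeded: 10 + 1 + 4 + 56 + 84 + 35 = 190.
Subtract triples: 0 + 0 + 0 + 1 = 1.
By inclusion–exclusion the count is 816 − 954 + 190 − 1 = 51.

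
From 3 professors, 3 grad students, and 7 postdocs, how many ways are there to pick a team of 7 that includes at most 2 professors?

1506

Split by how many professors are chosen (0 through 2).
Sum: C(3,0)·C(10,7) + C(3,1)·C(10,6) + C(3,2)·C(10,5) = 120 + 630 + 756 = 1506.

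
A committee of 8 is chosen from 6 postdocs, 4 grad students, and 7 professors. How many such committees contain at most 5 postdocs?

Split by how many postdocs are chosen (0 through 5).
Sum: C(6,0)·C(11,8) + C(6,1)·C(11,7) + C(6,2)·C(11,6) + C(6,3)·C(11,5) + C(6,4)·C(11,4) + C(6,5)·C(11,3) = 165 + 1980 + 6930 + 9240 + 4950 + 990 = 24255.

24255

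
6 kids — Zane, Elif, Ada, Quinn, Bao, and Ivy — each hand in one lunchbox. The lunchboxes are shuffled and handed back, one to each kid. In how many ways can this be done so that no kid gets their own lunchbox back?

Count assignments avoiding every fixed point. For any j of the 6 kids fixed to their own lunchbox, the other 6−j can be arranged in (6−j)! ways.
By inclusion–exclusion this is Σ_{j=0}^{6} (−1)^j C(6,j)·(6−j)!.
Computing: 720 − 720 + 360 − 120 + 30 − 6 + 1 = 265.

265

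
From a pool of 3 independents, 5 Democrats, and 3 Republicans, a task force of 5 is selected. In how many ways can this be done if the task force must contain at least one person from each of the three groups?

345

Total 5-person selections from all 11: C(11,5) = 462.
Subtract selections that omit an entire group: no independents → C(8,5) = 56; no Democrats → C(6,5) = 6; no Republicans → C(8,5) = 56.
Add back selections omitting two groups (i.e. drawn from a single group): C(3,5) + C(5,5) + C(3,5) = 1.
By inclusion–exclusion: 462 − 118 + 1 = 345.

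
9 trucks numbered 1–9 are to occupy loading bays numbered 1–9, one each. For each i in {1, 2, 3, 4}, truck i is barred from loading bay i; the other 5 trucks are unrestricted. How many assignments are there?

Let Aᵢ (for 1 ≤ i ≤ 4) be the placements that put truck i in its forbidden loading bay. Any j of these fix j positions, leaving (9−j)! ways to fill the rest, and there are C(4,j) ways to pick which j.
By inclusion–exclusion, the number of valid placements is Σ_{j=0}^{4} (−1)^j C(4,j)·(9−j)!.
Computing: 362880 − 161280 + 30240 − 2880 + 120 = 229080.

229080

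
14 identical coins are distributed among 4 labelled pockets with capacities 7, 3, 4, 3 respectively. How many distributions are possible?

20

By stars and bars, unrestricted non-negative solutions to x_1+…+x_4 = 14 number C(14+3,3) = 680.
Subtract solutions that violate a single cap (substitute x_i' = x_i − (cap_i+1)): x_1 ≥ 8 gives C(9,3) = 84; x_2 ≥ 4 gives C(13,3) = 286; x_3 ≥ 5 gives C(12,3) = 220; x_4 ≥ 4 gives C(13,3) = 286. Together 876.
Add back pairs where two caps are both exceeded: 10 + 4 + 10 + 56 + 84 + 56 = 220.
Subtract triples: 0 + 0 + 0 + 4 = 4.
By inclusion–exclusion the count is 680 − 876 + 220 − 4 = 20.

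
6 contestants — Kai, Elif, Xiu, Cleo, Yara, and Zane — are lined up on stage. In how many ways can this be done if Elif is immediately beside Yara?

240

Treat {Elif, Yara} as a single unit. There are 5 units to order, and the pair itself can be ordered 2 ways.
So the count is 2·(5)! = 240.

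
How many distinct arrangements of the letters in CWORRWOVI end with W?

10080

With the last slot taken by W, it remains to arrange the other 8 letters (CORRWOVI).
Those 8 letters have O appearing twice and R appearing twice, giving (8)!/(2!·2!) = 10080.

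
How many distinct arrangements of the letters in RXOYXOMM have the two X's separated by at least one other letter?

3780

Total arrangements of RXOYXOMM: 8!/(2!·2!·2!) = 5040.
If the two X's are adjacent, glue them into one block, leaving 7 items to arrange: (7)!/(2!·2!) = 1260 ways.
Hence 5040 − 1260 = 3780.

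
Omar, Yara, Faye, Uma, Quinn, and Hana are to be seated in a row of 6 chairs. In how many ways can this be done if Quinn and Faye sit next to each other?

Treat {Quinn, Faye} as a single unit. There are 5 units to order, and the pair itself can be ordered 2 ways.
So the count is 2·(5)! = 240.

240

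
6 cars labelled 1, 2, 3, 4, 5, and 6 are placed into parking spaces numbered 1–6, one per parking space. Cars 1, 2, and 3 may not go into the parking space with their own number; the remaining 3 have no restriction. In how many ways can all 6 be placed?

426

Let Aᵢ (for i ∈ {1, 2, 3}) be the placements that put car i in its forbidden parking space. Any j of these fix j positions, leaving (6−j)! ways to fill the rest, and there are C(3,j) ways to pick which j.
By inclusion–exclusion, the number of valid placements is Σ_{j=0}^{3} (−1)^j C(3,j)·(6−j)!.
Computing: 720 − 360 + 72 − 6 = 426.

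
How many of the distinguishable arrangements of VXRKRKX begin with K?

Fix K in the first position and arrange the remaining 6 letters.
Those 6 letters have R appearing twice and X appearing twice, giving (6)!/(2!·2!) = 180.

180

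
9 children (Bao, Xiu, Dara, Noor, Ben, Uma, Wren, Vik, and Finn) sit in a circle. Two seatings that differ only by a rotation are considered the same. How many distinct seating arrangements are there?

Fix one person's seat to break rotational symmetry; the remaining 8 people can be arranged in (8)! = 40320 ways.

40320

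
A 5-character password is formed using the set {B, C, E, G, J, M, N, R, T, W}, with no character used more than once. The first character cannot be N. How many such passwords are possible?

27216

The first character has 10−1 = 9 choices (anything except N).
The remaining 4 characters are filled from the other 9 symbols without repetition: 9 × 8 × 7 × 6 = 3024.
Total: 9 × 3024 = 27216.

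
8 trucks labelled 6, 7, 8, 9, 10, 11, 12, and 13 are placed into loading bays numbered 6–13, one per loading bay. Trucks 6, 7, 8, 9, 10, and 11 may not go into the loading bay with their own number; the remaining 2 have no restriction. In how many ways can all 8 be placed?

Let Aᵢ (for 6 ≤ i ≤ 11) be the placements that put truck i in its forbidden loading bay. Any j of these fix j positions, leaving (8−j)! ways to fill the rest, and there are C(6,j) ways to pick which j.
By inclusion–exclusion, the number of valid placements is Σ_{j=0}^{6} (−1)^j C(6,j)·(8−j)!.
Computing: 40320 − 30240 + 10800 − 2400 + 360 − 36 + 2 = 18806.

18806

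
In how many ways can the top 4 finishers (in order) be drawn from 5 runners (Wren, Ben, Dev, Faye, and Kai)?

This is an ordered selection of 4 from 5: P(5,4).
That gives 5 × 4 × 3 × 2 = 120.

120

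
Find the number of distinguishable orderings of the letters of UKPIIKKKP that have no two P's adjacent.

2940

Total arrangements of UKPIIKKKP: 9!/(4!·2!·2!) = 3780.
Arrangements with the P's together: treat PP as one letter, giving (8)!/(4!·2!) = 840.
Subtracting, 3780 − 840 = 2940 arrangements keep the P's apart.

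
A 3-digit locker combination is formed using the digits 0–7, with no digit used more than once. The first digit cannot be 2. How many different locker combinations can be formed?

The first digit has 8−1 = 7 choices (anything except 2).
The remaining 2 digits are filled from the other 7 symbols without repetition: 7 × 6 = 42.
Total: 7 × 42 = 294.

294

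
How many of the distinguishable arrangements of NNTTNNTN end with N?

Fix N in the last position and arrange the remaining 7 letters.
Those 7 letters have N appearing 4 times and T appearing 3 times, giving (7)!/(4!·3!) = 35.

35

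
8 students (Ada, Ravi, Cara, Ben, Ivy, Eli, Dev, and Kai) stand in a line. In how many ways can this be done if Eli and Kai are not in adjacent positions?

Of the 8! = 40320 arrangements, those with Eli and Kai adjacent number 2 × 7! = 10080 (treat the pair as a block with 2 internal orders).
Complementary counting: 40320 − 10080 = 30240.

30240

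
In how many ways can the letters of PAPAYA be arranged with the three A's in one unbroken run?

12

Treat the 3 copies of A as a single block. The multiset to arrange is then {AAA, P, P, Y}, 4 items in all.
That gives (4)!/(2!) = 12 arrangements.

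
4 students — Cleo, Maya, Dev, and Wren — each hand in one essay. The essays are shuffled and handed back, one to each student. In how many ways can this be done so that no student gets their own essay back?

9

Let Aᵢ be the assignments in which student i gets their own essay. We want the size of the complement of A₁∪…∪A_4.
By inclusion–exclusion this is Σ_{j=0}^{4} (−1)^j C(4,j)·(4−j)!.
Computing: 24 − 24 + 12 − 4 + 1 = 9.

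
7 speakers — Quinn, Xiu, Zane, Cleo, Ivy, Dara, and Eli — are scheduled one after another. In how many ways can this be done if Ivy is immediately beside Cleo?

Glue Ivy and Cleo into one block (2 internal orders), leaving 6 units to arrange in a row.
So the count is 2·(6)! = 1440.

1440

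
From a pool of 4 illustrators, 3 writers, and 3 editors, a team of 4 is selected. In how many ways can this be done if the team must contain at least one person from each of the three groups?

126

With no constraint there are C(10,4) = 210 possible selections.
Selections missing a whole group: no illustrators → C(6,4) = 15; no writers → C(7,4) = 35; no editors → C(7,4) = 35.
Add back selections omitting two groups (i.e. drawn from a single group): C(4,4) + C(3,4) + C(3,4) = 1.
By inclusion–exclusion: 210 − 85 + 1 = 126.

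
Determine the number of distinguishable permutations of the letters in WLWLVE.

WLWLVE has 6 letters with L appearing twice and W appearing twice.
Dividing 6! = 720 by 2!·2! = 4 for the repeated letters gives 180.

180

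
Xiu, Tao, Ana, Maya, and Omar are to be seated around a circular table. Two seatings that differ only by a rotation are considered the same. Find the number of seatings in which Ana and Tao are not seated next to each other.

All circular seatings of 5 people number (4)! = 24.
Those with Ana next to Tao: fuse the pair into one unit and seat 4 units around a circle — 2·(3)! = 12.
Subtracting, 24 − 12 = 12.

12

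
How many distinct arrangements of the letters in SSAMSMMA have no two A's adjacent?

420

Total arrangements of SSAMSMMA: 8!/(3!·3!·2!) = 560.
If the two A's are adjacent, glue them into one block, leaving 7 items to arrange: (7)!/(3!·3!) = 140 ways.
Hence 560 − 140 = 420.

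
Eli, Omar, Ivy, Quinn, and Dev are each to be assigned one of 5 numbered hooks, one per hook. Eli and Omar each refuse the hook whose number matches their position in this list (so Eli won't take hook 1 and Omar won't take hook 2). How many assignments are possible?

Let Aᵢ (for i ∈ {1, 2}) be the placements that put person i in their forbidden hook. Any j of these fix j positions, leaving (5−j)! ways to fill the rest, and there are C(2,j) ways to pick which j.
By inclusion–exclusion, the number of valid placements is Σ_{j=0}^{2} (−1)^j C(2,j)·(5−j)!.
Computing: 120 − 48 + 6 = 78.

78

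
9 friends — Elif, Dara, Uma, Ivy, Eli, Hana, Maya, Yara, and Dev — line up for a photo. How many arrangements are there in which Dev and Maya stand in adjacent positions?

80640

Place the 7 others and the Dev-Maya pair as 8 objects in a line; the pair has 2 internal arrangements.
That gives 2 × 8! = 2 × 40320 = 80640.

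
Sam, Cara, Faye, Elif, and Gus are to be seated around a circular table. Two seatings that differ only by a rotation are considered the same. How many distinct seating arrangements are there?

Seat Sam anywhere (absorbing the rotational symmetry), then permute the other 4: (4)! = 24.

24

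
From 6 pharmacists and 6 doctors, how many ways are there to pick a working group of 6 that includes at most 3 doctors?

662

Split by how many doctors are chosen (0 through 3).
Sum: C(6,0)·C(6,6) + C(6,1)·C(6,5) + C(6,2)·C(6,4) + C(6,3)·C(6,3) = 1 + 36 + 225 + 400 = 662.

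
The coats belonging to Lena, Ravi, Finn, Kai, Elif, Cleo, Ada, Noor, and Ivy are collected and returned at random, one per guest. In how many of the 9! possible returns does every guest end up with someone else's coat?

133496

This is the derangement count D_9: permutations of 9 items with no fixed point.
By inclusion–exclusion this is Σ_{j=0}^{9} (−1)^j C(9,j)·(9−j)!.
Computing: 362880 − 362880 + 181440 − 60480 + 15120 − 3024 + 504 − 72 + 9 − 1 = 133496.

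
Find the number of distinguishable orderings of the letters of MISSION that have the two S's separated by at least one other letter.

Total arrangements of MISSION: 7!/(2!·2!) = 1260.
If the two S's are adjacent, glue them into one block, leaving 6 items to arrange: (6)!/(2!) = 360 ways.
Hence 1260 − 360 = 900.

900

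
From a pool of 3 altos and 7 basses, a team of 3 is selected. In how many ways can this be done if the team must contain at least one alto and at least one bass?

84

Unrestricted: C(10,3) = 120 ways to pick any 3 of the 10.
Selections missing a whole group: no altos → C(7,3) = 35; no basses → C(3,3) = 1.
Both groups omitted at once is impossible, so 120 − 36 = 84.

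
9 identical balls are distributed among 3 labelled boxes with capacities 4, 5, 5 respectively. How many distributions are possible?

20

By stars and bars, unrestricted non-negative solutions to x_1+…+x_3 = 9 number C(9+2,2) = 55.
Subtract solutions that violate a single cap (substitute x_i' = x_i − (cap_i+1)): x_1 ≥ 5 gives C(6,2) = 15; x_2 ≥ 6 gives C(5,2) = 10; x_3 ≥ 6 gives C(5,2) = 10. Together 35.
No two caps can be exceeded simultaneously, so the pair terms are all 0.
By inclusion–exclusion the count is 55 − 35 + 0 = 20.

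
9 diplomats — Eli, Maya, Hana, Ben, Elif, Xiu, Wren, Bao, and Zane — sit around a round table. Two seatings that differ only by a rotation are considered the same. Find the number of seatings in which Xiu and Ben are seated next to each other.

Treat {Xiu, Ben} as one unit (2 internal orders) and seat the resulting 8 units around the table: (7)! circular arrangements.
So 2 × (7)! = 2 × 5040 = 10080.

10080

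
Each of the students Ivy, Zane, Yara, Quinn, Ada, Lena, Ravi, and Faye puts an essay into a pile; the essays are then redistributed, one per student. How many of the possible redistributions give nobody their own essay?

This is the derangement count D_8: permutations of 8 items with no fixed point.
By inclusion–exclusion this is Σ_{j=0}^{8} (−1)^j C(8,j)·(8−j)!.
Computing: 40320 − 40320 + 20160 − 6720 + 1680 − 336 + 56 − 8 + 1 = 14833.

14833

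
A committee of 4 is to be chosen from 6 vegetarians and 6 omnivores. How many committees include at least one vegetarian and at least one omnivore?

With no constraint there are C(12,4) = 495 possible selections.
Subtract selections that omit an entire group: no vegetarians → C(6,4) = 15; no omnivores → C(6,4) = 15.
Both groups omitted at once is impossible, so 495 − 30 = 465.

465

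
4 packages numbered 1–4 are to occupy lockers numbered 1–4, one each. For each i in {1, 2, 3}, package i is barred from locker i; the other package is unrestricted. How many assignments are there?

11

Let Aᵢ (for i ∈ {1, 2, 3}) be the placements that put package i in its forbidden locker. Any j of these fix j positions, leaving (4−j)! ways to fill the rest, and there are C(3,j) ways to pick which j.
By inclusion–exclusion, the number of valid placements is Σ_{j=0}^{3} (−1)^j C(3,j)·(4−j)!.
Computing: 24 − 18 + 6 − 1 = 11.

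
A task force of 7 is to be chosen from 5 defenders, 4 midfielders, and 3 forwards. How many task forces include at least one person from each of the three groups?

Total 7-person selections from all 12: C(12,7) = 792.
Selections missing a whole group: no defenders → C(7,7) = 1; no midfielders → C(8,7) = 8; no forwards → C(9,7) = 36.
Add back selections omitting two groups (i.e. drawn from a single group): C(5,7) + C(4,7) + C(3,7) = 0.
By inclusion–exclusion: 792 − 45 + 0 = 747.

747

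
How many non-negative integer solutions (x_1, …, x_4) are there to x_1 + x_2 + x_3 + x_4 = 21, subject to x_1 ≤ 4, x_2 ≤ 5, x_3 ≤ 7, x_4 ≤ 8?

By stars and bars, unrestricted non-negative solutions to x_1+…+x_4 = 21 number C(21+3,3) = 2024.
Subtract solutions that violate a single cap (substitute x_i' = x_i − (cap_i+1)): x_1 ≥ 5 gives C(19,3) = 969; x_2 ≥ 6 gives C(18,3) = 816; x_3 ≥ 8 gives C(16,3) = 560; x_4 ≥ 9 gives C(15,3) = 455. Together 2800.
Add back pairs where two caps are both exceeded: 286 + 165 + 120 + 120 + 84 + 35 = 810.
Subtract triples: 10 + 4 + 0 + 0 = 14.
By inclusion–exclusion the count is 2024 − 2800 + 810 − 14 = 20.

20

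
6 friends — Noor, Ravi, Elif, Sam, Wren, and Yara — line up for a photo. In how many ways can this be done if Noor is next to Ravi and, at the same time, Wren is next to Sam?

96

Treat {Noor,Ravi} as one block (2 orders) and {Wren,Sam} as another (2 orders).
That leaves 4 units to arrange: 2 × 2 × 4! = 4 × 24 = 96.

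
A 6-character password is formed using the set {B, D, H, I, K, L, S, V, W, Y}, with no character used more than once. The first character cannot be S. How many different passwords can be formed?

136080

The first character has 10−1 = 9 choices (anything except S).
The remaining 5 characters are filled from the other 9 symbols without repetition: 9 × 8 × 7 × 6 × 5 = 15120.
Total: 9 × 15120 = 136080.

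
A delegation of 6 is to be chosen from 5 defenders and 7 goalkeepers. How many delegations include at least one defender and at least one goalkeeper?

With no constraint there are C(12,6) = 924 possible selections.
Selections missing a whole group: no defenders → C(7,6) = 7; no goalkeepers → C(5,6) = 0.
Both groups omitted at once is impossible, so 924 − 7 = 917.

917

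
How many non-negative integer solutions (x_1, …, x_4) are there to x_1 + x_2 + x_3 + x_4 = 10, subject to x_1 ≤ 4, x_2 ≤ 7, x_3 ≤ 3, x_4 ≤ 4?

Without the upper bounds there are C(13,3) = 286 ways to split 10 among 4 variables.
Subtract solutions that violate a single cap (substitute x_i' = x_i − (cap_i+1)): x_1 ≥ 5 gives C(8,3) = 56; x_2 ≥ 8 gives C(5,3) = 10; x_3 ≥ 4 gives C(9,3) = 84; x_4 ≥ 5 gives C(8,3) = 56. Together 206.
Add back pairs where two caps are both exceeded: 0 + 4 + 1 + 0 + 0 + 4 = 9.
By inclusion–exclusion the count is 286 − 206 + 9 = 89.

89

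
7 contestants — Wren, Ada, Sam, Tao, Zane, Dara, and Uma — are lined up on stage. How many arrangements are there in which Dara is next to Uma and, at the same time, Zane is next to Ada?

Treat {Dara,Uma} as one block (2 orders) and {Zane,Ada} as another (2 orders).
That leaves 5 units to arrange: 2 × 2 × 5! = 4 × 120 = 480.

480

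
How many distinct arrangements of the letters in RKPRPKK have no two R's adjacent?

150

Total arrangements of RKPRPKK: 7!/(3!·2!·2!) = 210.
Arrangements with the R's together: treat RR as one letter, giving (6)!/(3!·2!) = 60.
Subtracting, 210 − 60 = 150 arrangements keep the R's apart.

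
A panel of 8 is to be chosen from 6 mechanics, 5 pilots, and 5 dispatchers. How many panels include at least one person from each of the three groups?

Total 8-person selections from all 16: C(16,8) = 12870.
Subtract selections that omit an entire group: no mechanics → C(10,8) = 45; no pilots → C(11,8) = 165; no dispatchers → C(11,8) = 165.
Add back selections omitting two groups (i.e. drawn from a single group): C(6,8) + C(5,8) + C(5,8) = 0.
By inclusion–exclusion: 12870 − 375 + 0 = 12495.

12495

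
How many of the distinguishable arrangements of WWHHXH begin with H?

With the first slot taken by H, it remains to arrange the other 5 letters (WWHXH).
Those 5 letters have H appearing twice and W appearing twice, giving (5)!/(2!·2!) = 30.

30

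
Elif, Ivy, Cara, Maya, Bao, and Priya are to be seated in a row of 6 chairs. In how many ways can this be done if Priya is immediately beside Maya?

Glue Priya and Maya into one block (2 internal orders), leaving 5 units to arrange in a row.
That gives 2 × 5! = 2 × 120 = 240.

240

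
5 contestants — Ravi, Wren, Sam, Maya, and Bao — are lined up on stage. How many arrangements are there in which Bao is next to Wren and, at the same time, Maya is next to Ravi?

Treat {Bao,Wren} as one block (2 orders) and {Maya,Ravi} as another (2 orders).
That leaves 3 units to arrange: 2 × 2 × 3! = 4 × 6 = 24.

24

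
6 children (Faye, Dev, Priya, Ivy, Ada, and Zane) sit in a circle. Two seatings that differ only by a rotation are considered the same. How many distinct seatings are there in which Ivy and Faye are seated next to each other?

Treat {Ivy, Faye} as one unit (2 internal orders) and seat the resulting 5 units around the table: (4)! circular arrangements.
So 2 × (4)! = 2 × 24 = 48.

48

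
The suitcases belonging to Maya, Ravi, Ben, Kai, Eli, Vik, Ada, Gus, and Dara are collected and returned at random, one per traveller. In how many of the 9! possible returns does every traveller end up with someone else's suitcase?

Let Aᵢ be the assignments in which traveller i gets their own suitcase. We want the size of the complement of A₁∪…∪A_9.
By inclusion–exclusion this is Σ_{j=0}^{9} (−1)^j C(9,j)·(9−j)!.
Computing: 362880 − 362880 + 181440 − 60480 + 15120 − 3024 + 504 − 72 + 9 − 1 = 133496.

133496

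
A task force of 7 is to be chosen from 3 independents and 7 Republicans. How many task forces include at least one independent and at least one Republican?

119

Unrestricted: C(10,7) = 120 ways to pick any 7 of the 10.
Subtract selections that omit an entire group: no independents → C(7,7) = 1; no Republicans → C(3,7) = 0.
Both groups omitted at once is impossible, so 120 − 1 = 119.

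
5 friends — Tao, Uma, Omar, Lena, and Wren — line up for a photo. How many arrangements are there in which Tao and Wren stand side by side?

48

Glue Tao and Wren into one block (2 internal orders), leaving 4 units to arrange in a row.
That gives 2 × 4! = 2 × 24 = 48.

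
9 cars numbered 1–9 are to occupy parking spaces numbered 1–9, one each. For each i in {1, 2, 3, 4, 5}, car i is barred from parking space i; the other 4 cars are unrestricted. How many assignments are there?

205056

Let Aᵢ (for 1 ≤ i ≤ 5) be the placements that put car i in its forbidden parking space. Any j of these fix j positions, leaving (9−j)! ways to fill the rest, and there are C(5,j) ways to pick which j.
By inclusion–exclusion, the number of valid placements is Σ_{j=0}^{5} (−1)^j C(5,j)·(9−j)!.
Computing: 362880 − 201600 + 50400 − 7200 + 600 − 24 = 205056.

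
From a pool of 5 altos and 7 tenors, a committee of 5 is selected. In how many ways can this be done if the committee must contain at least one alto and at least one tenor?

770

Total 5-person selections from all 12: C(12,5) = 792.
Selections missing a whole group: no altos → C(7,5) = 21; no tenors → C(5,5) = 1.
Both groups omitted at once is impossible, so 792 − 22 = 770.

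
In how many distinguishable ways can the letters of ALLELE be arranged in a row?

The 6 letters of ALLELE have repeats: E appearing twice and L appearing 3 times.
So there are 6! / (3!·2!) = 60 distinguishable arrangements.

60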